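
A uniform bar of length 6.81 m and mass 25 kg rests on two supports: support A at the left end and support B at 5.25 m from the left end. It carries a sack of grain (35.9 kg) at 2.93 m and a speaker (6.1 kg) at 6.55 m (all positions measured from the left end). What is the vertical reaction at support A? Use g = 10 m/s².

R_A ≈ 231 N

Sum moments about support B (its reaction then has zero moment arm).
Beam weight: 25 × 10 = 250 N down at 3.405 m → arm 1.845 m, τ = 250 × 1.845 = 461.2 N·m counterclockwise.
Sack of grain: 35.9 × 10 = 359 N down at 2.93 m → arm 2.32 m, τ = 359 × 2.32 = 832.9 N·m counterclockwise.
Speaker: 6.1 × 10 = 61 N down at 6.55 m → arm 1.3 m, τ = 61 × 1.3 = 79.3 N·m clockwise.
Net load moment about support B = 1215 N·m counterclockwise.
Reaction R at support A is upward at 0 m, arm 5.25 m → moment R × 5.25 clockwise.
For rotational equilibrium, R × 5.25 = 1215, so R = 231 N.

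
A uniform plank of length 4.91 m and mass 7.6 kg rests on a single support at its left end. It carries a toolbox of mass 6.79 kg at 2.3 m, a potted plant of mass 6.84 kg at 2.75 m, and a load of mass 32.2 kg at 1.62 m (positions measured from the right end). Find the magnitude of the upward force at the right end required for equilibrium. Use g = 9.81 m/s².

F ≈ 314 N

Sum moments about the left end (the unknown pivot reaction has zero arm there).
Beam weight: 7.6 × 9.81 = 74.56 N down at 2.455 m → arm 2.455 m, τ = 74.56 × 2.455 = 183 N·m clockwise.
Toolbox: 6.79 × 9.81 = 66.61 N down at 2.3 m → arm 2.61 m, τ = 66.61 × 2.61 = 173.9 N·m clockwise.
Potted plant: 6.84 × 9.81 = 67.1 N down at 2.75 m → arm 2.16 m, τ = 67.1 × 2.16 = 144.9 N·m clockwise.
Load: 32.2 × 9.81 = 315.9 N down at 1.62 m → arm 3.29 m, τ = 315.9 × 3.29 = 1039 N·m clockwise.
Net moment of the loads = 1541 N·m clockwise.
The upward force F acts at the right end, arm 4.91 m, giving F × 4.91 counterclockwise.
Balancing moments: F × 4.91 = 1541, giving F = 1541 / 4.91 = 314 N.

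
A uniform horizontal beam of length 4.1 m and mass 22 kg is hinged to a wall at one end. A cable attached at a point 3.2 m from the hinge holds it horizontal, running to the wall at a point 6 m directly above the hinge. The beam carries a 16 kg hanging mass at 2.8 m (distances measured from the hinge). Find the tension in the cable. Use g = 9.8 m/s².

T ≈ 312 N

Choose the hinge as the axis so the unknown hinge reaction has zero arm there.
Beam weight: 22 × 9.8 = 215.6 N down at 2.05 m → arm 2.05 m, τ = 215.6 × 2.05 = 442 N·m clockwise.
Hanging mass: 16 × 9.8 = 156.8 N down at 2.8 m → arm 2.8 m, τ = 156.8 × 2.8 = 439 N·m clockwise.
Total clockwise load moment = 881 N·m.
The cable tension T acts at 3.2 m; only its component perpendicular to the beam, T sinθ, produces torque. sinθ = h/√(h²+d²) = 6/√(6²+3.2²) = 0.8824.
Στ = 0 ⇒ T × 3.2 × 0.8824 = 881 ⇒ T = 881 / 2.824 = 312 N.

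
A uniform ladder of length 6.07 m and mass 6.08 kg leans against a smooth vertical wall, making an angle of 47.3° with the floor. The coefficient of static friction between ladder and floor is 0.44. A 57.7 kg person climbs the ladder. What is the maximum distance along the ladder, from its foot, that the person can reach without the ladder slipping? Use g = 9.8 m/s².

d ≈ 2.88 m

Take moments about the foot of the ladder.
Ladder weight 6.08×9.8 = 59.58 N acts at 3.035 m along the ladder; its horizontal arm is 3.035·cos47.3° = 2.058 m → τ = 122.6 N·m clockwise.
Person weight 57.7×9.8 = 565.5 N at distance d → arm d·cos47.3° → τ = 565.5·d·0.6782 clockwise.
Wall normal N at the top has arm L sinθ = 4.461 m counterclockwise, so Στ = 0 gives N·4.461 = 122.6 + 383.5·d.
ΣFy = 0 ⇒ N_floor = 625.1 N, so the maximum friction is μ_s·N_floor = 0.44×625.1 = 275 N. ΣFx = 0 ⇒ N_wall = f, so at the slipping point N = 275 N.
Substituting: 275×4.461 = 122.6 + 383.5·d ⇒ d = (1227 − 122.6) / 383.5 = 2.88 m.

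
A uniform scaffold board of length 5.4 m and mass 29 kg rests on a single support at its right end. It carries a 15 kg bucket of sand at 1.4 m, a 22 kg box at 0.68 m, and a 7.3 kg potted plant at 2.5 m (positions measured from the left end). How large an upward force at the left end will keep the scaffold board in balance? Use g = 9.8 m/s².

Taking torques about the right end:
Beam weight: 29 × 9.8 = 284.2 N down at 2.7 m → arm 2.7 m, τ = 284.2 × 2.7 = 767.3 N·m counterclockwise.
Bucket of sand: 15 × 9.8 = 147 N down at 1.4 m → arm 4 m, τ = 147 × 4 = 588 N·m counterclockwise.
Box: 22 × 9.8 = 215.6 N down at 0.68 m → arm 4.72 m, τ = 215.6 × 4.72 = 1018 N·m counterclockwise.
Potted plant: 7.3 × 9.8 = 71.54 N down at 2.5 m → arm 2.9 m, τ = 71.54 × 2.9 = 207.5 N·m counterclockwise.
Net moment of the loads = 2581 N·m counterclockwise.
The upward force F acts at the left end, arm 5.4 m, giving F × 5.4 clockwise.
Στ = 0 ⇒ F × 5.4 = 2581 ⇒ F = 2581 / 5.4 = 478 N.

F ≈ 478 N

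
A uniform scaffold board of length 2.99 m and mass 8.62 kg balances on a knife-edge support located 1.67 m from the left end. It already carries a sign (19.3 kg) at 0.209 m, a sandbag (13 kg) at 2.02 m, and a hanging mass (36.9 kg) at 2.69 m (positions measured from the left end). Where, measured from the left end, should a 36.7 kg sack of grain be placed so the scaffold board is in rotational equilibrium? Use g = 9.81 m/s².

Taking torques about the knife-edge support (at 1.67 m from the left end):
Beam weight: 8.62 × 9.81 = 84.56 N down at 1.495 m → arm 0.175 m, τ = 84.56 × 0.175 = 14.8 N·m counterclockwise.
Sign: 19.3 × 9.81 = 189.3 N down at 0.209 m → arm 1.461 m, τ = 189.3 × 1.461 = 276.6 N·m counterclockwise.
Sandbag: 13 × 9.81 = 127.5 N down at 2.02 m → arm 0.35 m, τ = 127.5 × 0.35 = 44.62 N·m clockwise.
Hanging mass: 36.9 × 9.81 = 362 N down at 2.69 m → arm 1.02 m, τ = 362 × 1.02 = 369.2 N·m clockwise.
Net moment of existing loads = 122.4 N·m clockwise.
The sack of grain weighs 36.7 × 9.81 = 360 N and must supply an equal counterclockwise moment, so its lever arm about the knife-edge support is 122.4 / 360 = 0.34 m.
That puts it at 1.67 − 0.34 = 1.33 m from the left end.

x ≈ 1.33 m from the left end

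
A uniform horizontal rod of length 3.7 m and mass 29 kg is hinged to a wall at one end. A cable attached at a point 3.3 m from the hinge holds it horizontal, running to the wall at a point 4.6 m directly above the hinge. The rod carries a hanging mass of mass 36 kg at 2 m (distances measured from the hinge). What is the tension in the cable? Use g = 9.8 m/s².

T ≈ 459 N

Choose the hinge as the axis so the unknown hinge reaction has zero arm there.
Beam weight: 29 × 9.8 = 284.2 N down at 1.85 m → arm 1.85 m, τ = 284.2 × 1.85 = 525.8 N·m clockwise.
Hanging mass: 36 × 9.8 = 352.8 N down at 2 m → arm 2 m, τ = 352.8 × 2 = 705.6 N·m clockwise.
Total clockwise load moment = 1231 N·m.
The cable tension T acts at 3.3 m; only its component perpendicular to the rod, T sinθ, produces torque. sinθ = h/√(h²+d²) = 4.6/√(4.6²+3.3²) = 0.8125.
Στ = 0 ⇒ T × 3.3 × 0.8125 = 1231 ⇒ T = 1231 / 2.681 = 459 N.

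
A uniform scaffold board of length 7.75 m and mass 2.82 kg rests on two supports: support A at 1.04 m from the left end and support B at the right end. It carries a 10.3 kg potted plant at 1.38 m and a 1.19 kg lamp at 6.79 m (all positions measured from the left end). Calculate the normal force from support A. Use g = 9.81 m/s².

R_A ≈ 114 N

Take moments about support B.
Beam weight: 2.82 × 9.81 = 27.66 N down at 3.875 m → arm 3.875 m, τ = 27.66 × 3.875 = 107.2 N·m counterclockwise.
Potted plant: 10.3 × 9.81 = 101 N down at 1.38 m → arm 6.37 m, τ = 101 × 6.37 = 643.4 N·m counterclockwise.
Lamp: 1.19 × 9.81 = 11.67 N down at 6.79 m → arm 0.96 m, τ = 11.67 × 0.96 = 11.2 N·m counterclockwise.
Net load moment about support B = 761.8 N·m counterclockwise.
Reaction R at support A is upward at 1.04 m, arm 6.71 m → moment R × 6.71 clockwise.
For rotational equilibrium, R × 6.71 = 761.8, so R = 114 N.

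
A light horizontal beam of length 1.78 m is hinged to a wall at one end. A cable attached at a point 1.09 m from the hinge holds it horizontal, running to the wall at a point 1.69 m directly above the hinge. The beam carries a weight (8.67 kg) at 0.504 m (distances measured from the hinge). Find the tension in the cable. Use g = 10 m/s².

T ≈ 47.7 N

About the hinge:
Weight: 8.67 × 10 = 86.7 N down at 0.504 m → arm 0.504 m, τ = 86.7 × 0.504 = 43.7 N·m clockwise.
Total clockwise load moment = 43.7 N·m.
The cable tension T acts at 1.09 m; only its component perpendicular to the beam, T sinθ, produces torque. sinθ = h/√(h²+d²) = 1.69/√(1.69²+1.09²) = 0.8404.
Balancing moments: T × 1.09 × 0.8404 = 43.7, giving T = 43.7 / 0.916 = 47.7 N.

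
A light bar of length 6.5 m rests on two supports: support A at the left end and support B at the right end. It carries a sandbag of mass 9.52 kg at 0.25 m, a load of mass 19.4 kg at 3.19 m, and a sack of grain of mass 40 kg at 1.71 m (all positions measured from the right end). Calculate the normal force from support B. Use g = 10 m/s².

R_B ≈ 485 N

About support A:
Sandbag: 9.52 × 10 = 95.2 N down at 0.25 m → arm 6.25 m, τ = 95.2 × 6.25 = 595 N·m clockwise.
Load: 19.4 × 10 = 194 N down at 3.19 m → arm 3.31 m, τ = 194 × 3.31 = 642.1 N·m clockwise.
Sack of grain: 40 × 10 = 400 N down at 1.71 m → arm 4.79 m, τ = 400 × 4.79 = 1916 N·m clockwise.
Net load moment about support A = 3153 N·m clockwise.
Reaction R at support B is upward at 0 m, arm 6.5 m → moment R × 6.5 counterclockwise.
Setting net torque to zero: R × 6.5 = 3153 → R = 485 N.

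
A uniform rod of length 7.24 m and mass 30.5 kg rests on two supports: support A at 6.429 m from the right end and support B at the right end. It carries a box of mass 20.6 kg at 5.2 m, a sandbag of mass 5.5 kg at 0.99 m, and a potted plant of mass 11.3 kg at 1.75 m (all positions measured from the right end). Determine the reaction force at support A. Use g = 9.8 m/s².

R_A ≈ 370 N

Choose support B as the axis so its reaction then has zero moment arm.
Beam weight: 30.5 × 9.8 = 298.9 N down at 3.62 m → arm 3.62 m, τ = 298.9 × 3.62 = 1082 N·m counterclockwise.
Box: 20.6 × 9.8 = 201.9 N down at 5.2 m → arm 5.2 m, τ = 201.9 × 5.2 = 1050 N·m counterclockwise.
Sandbag: 5.5 × 9.8 = 53.9 N down at 0.99 m → arm 0.99 m, τ = 53.9 × 0.99 = 53.36 N·m counterclockwise.
Potted plant: 11.3 × 9.8 = 110.7 N down at 1.75 m → arm 1.75 m, τ = 110.7 × 1.75 = 193.7 N·m counterclockwise.
Net load moment about support B = 2379 N·m counterclockwise.
Reaction R at support A is upward at 6.429 m, arm 6.429 m → moment R × 6.429 clockwise.
Setting net torque to zero: R × 6.429 = 2379 → R = 370 N.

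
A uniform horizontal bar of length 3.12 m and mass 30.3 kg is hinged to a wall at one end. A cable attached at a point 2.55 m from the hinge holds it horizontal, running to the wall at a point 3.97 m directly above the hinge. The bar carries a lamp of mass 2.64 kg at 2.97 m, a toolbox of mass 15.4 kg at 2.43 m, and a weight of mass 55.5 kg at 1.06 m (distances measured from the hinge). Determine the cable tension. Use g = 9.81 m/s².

Sum moments about the hinge (the unknown hinge reaction has zero arm there).
Beam weight: 30.3 × 9.81 = 297.2 N down at 1.56 m → arm 1.56 m, τ = 297.2 × 1.56 = 463.6 N·m clockwise.
Lamp: 2.64 × 9.81 = 25.9 N down at 2.97 m → arm 2.97 m, τ = 25.9 × 2.97 = 76.92 N·m clockwise.
Toolbox: 15.4 × 9.81 = 151.1 N down at 2.43 m → arm 2.43 m, τ = 151.1 × 2.43 = 367.2 N·m clockwise.
Weight: 55.5 × 9.81 = 544.5 N down at 1.06 m → arm 1.06 m, τ = 544.5 × 1.06 = 577.2 N·m clockwise.
Total clockwise load moment = 1485 N·m.
The cable tension T acts at 2.55 m; only its component perpendicular to the bar, T sinθ, produces torque. sinθ = h/√(h²+d²) = 3.97/√(3.97²+2.55²) = 0.8414.
Στ = 0 ⇒ T × 2.55 × 0.8414 = 1485 ⇒ T = 1485 / 2.146 = 692 N.

T ≈ 692 N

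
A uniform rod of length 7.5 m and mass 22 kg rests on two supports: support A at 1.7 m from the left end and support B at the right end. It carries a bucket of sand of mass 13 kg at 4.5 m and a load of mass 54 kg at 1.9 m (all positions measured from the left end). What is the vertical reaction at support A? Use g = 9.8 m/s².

Taking torques about support B:
Beam weight: 22 × 9.8 = 215.6 N down at 3.75 m → arm 3.75 m, τ = 215.6 × 3.75 = 808.5 N·m counterclockwise.
Bucket of sand: 13 × 9.8 = 127.4 N down at 4.5 m → arm 3 m, τ = 127.4 × 3 = 382.2 N·m counterclockwise.
Load: 54 × 9.8 = 529.2 N down at 1.9 m → arm 5.6 m, τ = 529.2 × 5.6 = 2964 N·m counterclockwise.
Net load moment about support B = 4155 N·m counterclockwise.
Reaction R at support A is upward at 1.7 m, arm 5.8 m → moment R × 5.8 clockwise.
Setting net torque to zero: R × 5.8 = 4155 → R = 716 N.

R_A ≈ 716 N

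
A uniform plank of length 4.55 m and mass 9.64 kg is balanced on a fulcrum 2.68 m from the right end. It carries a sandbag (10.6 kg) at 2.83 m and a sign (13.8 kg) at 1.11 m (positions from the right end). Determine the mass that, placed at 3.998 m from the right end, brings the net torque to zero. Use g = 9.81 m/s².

m ≈ 18.2 kg

Taking torques about the fulcrum (at 2.68 m from the right end):
Beam weight: 9.64 × 9.81 = 94.57 N down at 2.275 m → arm 0.405 m, τ = 94.57 × 0.405 = 38.3 N·m clockwise.
Sandbag: 10.6 × 9.81 = 104 N down at 2.83 m → arm 0.15 m, τ = 104 × 0.15 = 15.6 N·m counterclockwise.
Sign: 13.8 × 9.81 = 135.4 N down at 1.11 m → arm 1.57 m, τ = 135.4 × 1.57 = 212.6 N·m clockwise.
Net moment of known loads = 235.3 N·m clockwise.
An unknown mass m at 3.998 m has arm 1.318 m; its moment is m·g·1.318 counterclockwise.
Setting net torque to zero: m × 9.81 × 1.318 = 235.3 → m = 235.3 / (9.81 × 1.318) = 18.2 kg.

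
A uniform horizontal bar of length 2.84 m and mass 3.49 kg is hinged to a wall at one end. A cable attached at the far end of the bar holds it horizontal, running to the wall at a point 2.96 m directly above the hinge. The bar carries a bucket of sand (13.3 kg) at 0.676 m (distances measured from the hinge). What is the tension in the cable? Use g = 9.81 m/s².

About the hinge:
Beam weight: 3.49 × 9.81 = 34.24 N down at 1.42 m → arm 1.42 m, τ = 34.24 × 1.42 = 48.62 N·m clockwise.
Bucket of sand: 13.3 × 9.81 = 130.5 N down at 0.676 m → arm 0.676 m, τ = 130.5 × 0.676 = 88.22 N·m clockwise.
Total clockwise load moment = 136.8 N·m.
The cable tension T acts at 2.84 m; only its component perpendicular to the bar, T sinθ, produces torque. sinθ = h/√(h²+d²) = 2.96/√(2.96²+2.84²) = 0.7216.
Στ = 0 ⇒ T × 2.84 × 0.7216 = 136.8 ⇒ T = 136.8 / 2.049 = 66.8 N.

T ≈ 66.8 N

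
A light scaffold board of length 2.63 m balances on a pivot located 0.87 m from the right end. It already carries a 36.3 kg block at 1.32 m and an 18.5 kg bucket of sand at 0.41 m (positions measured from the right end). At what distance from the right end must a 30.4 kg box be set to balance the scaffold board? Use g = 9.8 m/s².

Choose the pivot (at 0.87 m from the right end) as the axis so the support reaction has zero arm there.
Block: 36.3 × 9.8 = 355.7 N down at 1.32 m → arm 0.45 m, τ = 355.7 × 0.45 = 160.1 N·m counterclockwise.
Bucket of sand: 18.5 × 9.8 = 181.3 N down at 0.41 m → arm 0.46 m, τ = 181.3 × 0.46 = 83.4 N·m clockwise.
Net moment of existing loads = 76.7 N·m counterclockwise.
The box weighs 30.4 × 9.8 = 297.9 N and must supply an equal clockwise moment, so its lever arm about the pivot is 76.7 / 297.9 = 0.257 m.
That puts it at 0.87 − 0.257 = 0.613 m from the right end.

x ≈ 0.613 m from the right end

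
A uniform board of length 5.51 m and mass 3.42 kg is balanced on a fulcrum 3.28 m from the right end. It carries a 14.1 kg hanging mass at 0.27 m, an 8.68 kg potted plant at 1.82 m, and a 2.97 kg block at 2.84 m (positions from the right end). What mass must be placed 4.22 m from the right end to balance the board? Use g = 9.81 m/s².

About the fulcrum (at 3.28 m from the right end):
Beam weight: 3.42 × 9.81 = 33.55 N down at 2.755 m → arm 0.525 m, τ = 33.55 × 0.525 = 17.61 N·m clockwise.
Hanging mass: 14.1 × 9.81 = 138.3 N down at 0.27 m → arm 3.01 m, τ = 138.3 × 3.01 = 416.3 N·m clockwise.
Potted plant: 8.68 × 9.81 = 85.15 N down at 1.82 m → arm 1.46 m, τ = 85.15 × 1.46 = 124.3 N·m clockwise.
Block: 2.97 × 9.81 = 29.14 N down at 2.84 m → arm 0.44 m, τ = 29.14 × 0.44 = 12.82 N·m clockwise.
Net moment of known loads = 571 N·m clockwise.
An unknown mass m at 4.22 m has arm 0.94 m; its moment is m·g·0.94 counterclockwise.
Setting net torque to zero: m × 9.81 × 0.94 = 571 → m = 571 / (9.81 × 0.94) = 61.9 kg.

m ≈ 61.9 kg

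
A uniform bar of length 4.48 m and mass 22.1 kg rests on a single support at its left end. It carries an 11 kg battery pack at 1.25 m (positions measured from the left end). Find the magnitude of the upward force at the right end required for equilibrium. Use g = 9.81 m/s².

Take moments about the left end.
Beam weight: 22.1 × 9.81 = 216.8 N down at 2.24 m → arm 2.24 m, τ = 216.8 × 2.24 = 485.6 N·m clockwise.
Battery pack: 11 × 9.81 = 107.9 N down at 1.25 m → arm 1.25 m, τ = 107.9 × 1.25 = 134.9 N·m clockwise.
Net moment of the loads = 620.5 N·m clockwise.
The upward force F acts at the right end, arm 4.48 m, giving F × 4.48 counterclockwise.
Στ = 0 ⇒ F × 4.48 = 620.5 ⇒ F = 620.5 / 4.48 = 139 N.

F ≈ 139 N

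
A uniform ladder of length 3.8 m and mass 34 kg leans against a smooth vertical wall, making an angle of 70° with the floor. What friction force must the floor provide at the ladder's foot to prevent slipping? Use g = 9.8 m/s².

f ≈ 60.6 N

About the foot of the ladder:
Ladder weight 34×9.8 = 333.2 N acts at 1.9 m along the ladder; its horizontal arm is 1.9·cos70° = 0.6498 m → τ = 216.5 N·m clockwise.
Wall normal N acts horizontally at the top; its moment arm is the height L sinθ = 3.8·sin70° = 3.571 m, counterclockwise.
Στ = 0 ⇒ N × 3.571 = 216.5 ⇒ N = 60.6 N.
ΣFx = 0: friction at the foot balances the wall's push, so f = N_wall = 60.6 N.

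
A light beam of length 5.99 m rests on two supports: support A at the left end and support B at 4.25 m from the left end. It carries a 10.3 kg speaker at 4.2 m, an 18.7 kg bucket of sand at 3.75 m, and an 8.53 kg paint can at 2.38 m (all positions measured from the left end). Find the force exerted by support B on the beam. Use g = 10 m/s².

Sum moments about support A (its reaction then has zero moment arm).
Speaker: 10.3 × 10 = 103 N down at 4.2 m → arm 4.2 m, τ = 103 × 4.2 = 432.6 N·m clockwise.
Bucket of sand: 18.7 × 10 = 187 N down at 3.75 m → arm 3.75 m, τ = 187 × 3.75 = 701.2 N·m clockwise.
Paint can: 8.53 × 10 = 85.3 N down at 2.38 m → arm 2.38 m, τ = 85.3 × 2.38 = 203 N·m clockwise.
Net load moment about support A = 1337 N·m clockwise.
Reaction R at support B is upward at 4.25 m, arm 4.25 m → moment R × 4.25 counterclockwise.
Στ = 0 ⇒ R × 4.25 = 1337 ⇒ R = 315 N.

R_B ≈ 315 N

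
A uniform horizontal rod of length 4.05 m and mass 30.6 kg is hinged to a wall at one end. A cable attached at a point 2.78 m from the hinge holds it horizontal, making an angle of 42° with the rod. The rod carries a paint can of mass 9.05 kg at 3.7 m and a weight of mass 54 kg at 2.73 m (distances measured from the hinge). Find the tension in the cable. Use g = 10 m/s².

T ≈ 1310 N

Choose the hinge as the axis so the unknown hinge reaction has zero arm there.
Beam weight: 30.6 × 10 = 306 N down at 2.025 m → arm 2.025 m, τ = 306 × 2.025 = 619.6 N·m clockwise.
Paint can: 9.05 × 10 = 90.5 N down at 3.7 m → arm 3.7 m, τ = 90.5 × 3.7 = 334.9 N·m clockwise.
Weight: 54 × 10 = 540 N down at 2.73 m → arm 2.73 m, τ = 540 × 2.73 = 1474 N·m clockwise.
Total clockwise load moment = 2428 N·m.
The cable tension T acts at 2.78 m; only its component perpendicular to the rod, T sinθ, produces torque. sin 42° = 0.6691.
Στ = 0 ⇒ T × 2.78 × 0.6691 = 2428 ⇒ T = 2428 / 1.86 = 1310 N.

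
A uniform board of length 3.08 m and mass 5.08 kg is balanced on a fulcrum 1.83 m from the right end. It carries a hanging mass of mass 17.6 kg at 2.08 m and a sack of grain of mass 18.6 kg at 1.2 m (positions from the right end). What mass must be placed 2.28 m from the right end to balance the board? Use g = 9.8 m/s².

m ≈ 19.5 kg

Take moments about the fulcrum (at 1.83 m from the right end).
Beam weight: 5.08 × 9.8 = 49.78 N down at 1.54 m → arm 0.29 m, τ = 49.78 × 0.29 = 14.44 N·m clockwise.
Hanging mass: 17.6 × 9.8 = 172.5 N down at 2.08 m → arm 0.25 m, τ = 172.5 × 0.25 = 43.12 N·m counterclockwise.
Sack of grain: 18.6 × 9.8 = 182.3 N down at 1.2 m → arm 0.63 m, τ = 182.3 × 0.63 = 114.8 N·m clockwise.
Net moment of known loads = 86.12 N·m clockwise.
An unknown mass m at 2.28 m has arm 0.45 m; its moment is m·g·0.45 counterclockwise.
For rotational equilibrium, m × 9.8 × 0.45 = 86.12, so m = 86.12 / (9.8 × 0.45) = 19.5 kg.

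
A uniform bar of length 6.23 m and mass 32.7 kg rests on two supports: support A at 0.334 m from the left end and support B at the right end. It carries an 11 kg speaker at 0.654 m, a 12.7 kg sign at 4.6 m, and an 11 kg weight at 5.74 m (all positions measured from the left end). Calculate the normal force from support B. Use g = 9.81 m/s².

R_B ≈ 346 N

Sum moments about support A (its reaction then has zero moment arm).
Beam weight: 32.7 × 9.81 = 320.8 N down at 3.115 m → arm 2.781 m, τ = 320.8 × 2.781 = 892.1 N·m clockwise.
Speaker: 11 × 9.81 = 107.9 N down at 0.654 m → arm 0.32 m, τ = 107.9 × 0.32 = 34.53 N·m clockwise.
Sign: 12.7 × 9.81 = 124.6 N down at 4.6 m → arm 4.266 m, τ = 124.6 × 4.266 = 531.5 N·m clockwise.
Weight: 11 × 9.81 = 107.9 N down at 5.74 m → arm 5.406 m, τ = 107.9 × 5.406 = 583.3 N·m clockwise.
Net load moment about support A = 2041 N·m clockwise.
Reaction R at support B is upward at 6.23 m, arm 5.896 m → moment R × 5.896 counterclockwise.
Στ = 0 ⇒ R × 5.896 = 2041 ⇒ R = 346 N.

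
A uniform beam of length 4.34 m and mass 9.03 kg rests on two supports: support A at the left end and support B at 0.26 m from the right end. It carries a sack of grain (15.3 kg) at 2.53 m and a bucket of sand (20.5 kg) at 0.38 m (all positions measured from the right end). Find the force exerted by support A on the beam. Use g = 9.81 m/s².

Take moments about support B.
Beam weight: 9.03 × 9.81 = 88.58 N down at 2.17 m → arm 1.91 m, τ = 88.58 × 1.91 = 169.2 N·m counterclockwise.
Sack of grain: 15.3 × 9.81 = 150.1 N down at 2.53 m → arm 2.27 m, τ = 150.1 × 2.27 = 340.7 N·m counterclockwise.
Bucket of sand: 20.5 × 9.81 = 201.1 N down at 0.38 m → arm 0.12 m, τ = 201.1 × 0.12 = 24.13 N·m counterclockwise.
Net load moment about support B = 534 N·m counterclockwise.
Reaction R at support A is upward at 4.34 m, arm 4.08 m → moment R × 4.08 clockwise.
Balancing moments: R × 4.08 = 534, giving R = 131 N.

R_A ≈ 131 N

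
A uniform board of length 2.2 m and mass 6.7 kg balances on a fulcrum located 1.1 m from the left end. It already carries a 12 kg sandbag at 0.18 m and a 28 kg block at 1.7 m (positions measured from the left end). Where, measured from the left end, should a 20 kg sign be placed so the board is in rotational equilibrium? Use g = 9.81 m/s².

x ≈ 0.812 m from the left end

Take moments about the fulcrum (at 1.1 m from the left end).
Beam weight: acts at the fulcrum, moment arm 0 → no torque.
Sandbag: 12 × 9.81 = 117.7 N down at 0.18 m → arm 0.92 m, τ = 117.7 × 0.92 = 108.3 N·m counterclockwise.
Block: 28 × 9.81 = 274.7 N down at 1.7 m → arm 0.6 m, τ = 274.7 × 0.6 = 164.8 N·m clockwise.
Net moment of existing loads = 56.5 N·m clockwise.
The sign weighs 20 × 9.81 = 196.2 N and must supply an equal counterclockwise moment, so its lever arm about the fulcrum is 56.5 / 196.2 = 0.288 m.
That puts it at 1.1 − 0.288 = 0.812 m from the left end.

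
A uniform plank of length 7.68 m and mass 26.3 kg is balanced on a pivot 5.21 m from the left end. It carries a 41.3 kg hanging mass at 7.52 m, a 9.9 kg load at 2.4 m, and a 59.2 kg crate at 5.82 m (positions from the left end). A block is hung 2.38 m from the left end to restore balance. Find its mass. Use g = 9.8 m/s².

m ≈ 23.9 kg

Taking torques about the pivot (at 5.21 m from the left end):
Beam weight: 26.3 × 9.8 = 257.7 N down at 3.84 m → arm 1.37 m, τ = 257.7 × 1.37 = 353 N·m counterclockwise.
Hanging mass: 41.3 × 9.8 = 404.7 N down at 7.52 m → arm 2.31 m, τ = 404.7 × 2.31 = 934.9 N·m clockwise.
Load: 9.9 × 9.8 = 97.02 N down at 2.4 m → arm 2.81 m, τ = 97.02 × 2.81 = 272.6 N·m counterclockwise.
Crate: 59.2 × 9.8 = 580.2 N down at 5.82 m → arm 0.61 m, τ = 580.2 × 0.61 = 353.9 N·m clockwise.
Net moment of known loads = 663.2 N·m clockwise.
An unknown mass m at 2.38 m has arm 2.83 m; its moment is m·g·2.83 counterclockwise.
For rotational equilibrium, m × 9.8 × 2.83 = 663.2, so m = 663.2 / (9.8 × 2.83) = 23.9 kg.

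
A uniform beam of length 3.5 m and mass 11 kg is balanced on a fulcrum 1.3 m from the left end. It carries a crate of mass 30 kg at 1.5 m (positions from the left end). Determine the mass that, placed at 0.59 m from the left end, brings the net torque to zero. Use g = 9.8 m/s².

m ≈ 15.4 kg

Choose the fulcrum (at 1.3 m from the left end) as the axis so the support reaction has zero arm there.
Beam weight: 11 × 9.8 = 107.8 N down at 1.75 m → arm 0.45 m, τ = 107.8 × 0.45 = 48.51 N·m clockwise.
Crate: 30 × 9.8 = 294 N down at 1.5 m → arm 0.2 m, τ = 294 × 0.2 = 58.8 N·m clockwise.
Net moment of known loads = 107.3 N·m clockwise.
An unknown mass m at 0.59 m has arm 0.71 m; its moment is m·g·0.71 counterclockwise.
Στ = 0 ⇒ m × 9.8 × 0.71 = 107.3 ⇒ m = 107.3 / (9.8 × 0.71) = 15.4 kg.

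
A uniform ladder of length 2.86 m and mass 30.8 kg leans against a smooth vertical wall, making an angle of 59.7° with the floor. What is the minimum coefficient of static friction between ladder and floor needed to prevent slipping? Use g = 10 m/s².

μ_min ≈ 0.292

Take moments about the foot of the ladder.
Ladder weight 30.8×10 = 308 N acts at 1.43 m along the ladder; its horizontal arm is 1.43·cos59.7° = 0.7215 m → τ = 222.2 N·m clockwise.
Wall normal N acts horizontally at the top; its moment arm is the height L sinθ = 2.86·sin59.7° = 2.469 m, counterclockwise.
Balancing moments: N × 2.469 = 222.2, giving N = 90 N.
ΣFx = 0 ⇒ f = N_wall = 90 N. ΣFy = 0 ⇒ N_floor = 308 N.
μ_min = f / N_floor = 90 / 308 = 0.292.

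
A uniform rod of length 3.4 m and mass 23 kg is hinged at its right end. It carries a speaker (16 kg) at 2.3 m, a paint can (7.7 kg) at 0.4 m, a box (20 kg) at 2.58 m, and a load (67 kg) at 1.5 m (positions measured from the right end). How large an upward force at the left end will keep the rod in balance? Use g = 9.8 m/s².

F ≈ 666 N

Sum moments about the right end (the unknown pivot reaction has zero arm there).
Beam weight: 23 × 9.8 = 225.4 N down at 1.7 m → arm 1.7 m, τ = 225.4 × 1.7 = 383.2 N·m counterclockwise.
Speaker: 16 × 9.8 = 156.8 N down at 2.3 m → arm 2.3 m, τ = 156.8 × 2.3 = 360.6 N·m counterclockwise.
Paint can: 7.7 × 9.8 = 75.46 N down at 0.4 m → arm 0.4 m, τ = 75.46 × 0.4 = 30.18 N·m counterclockwise.
Box: 20 × 9.8 = 196 N down at 2.58 m → arm 2.58 m, τ = 196 × 2.58 = 505.7 N·m counterclockwise.
Load: 67 × 9.8 = 656.6 N down at 1.5 m → arm 1.5 m, τ = 656.6 × 1.5 = 984.9 N·m counterclockwise.
Net moment of the loads = 2265 N·m counterclockwise.
The upward force F acts at the left end, arm 3.4 m, giving F × 3.4 clockwise.
Setting net torque to zero: F × 3.4 = 2265 → F = 2265 / 3.4 = 666 N.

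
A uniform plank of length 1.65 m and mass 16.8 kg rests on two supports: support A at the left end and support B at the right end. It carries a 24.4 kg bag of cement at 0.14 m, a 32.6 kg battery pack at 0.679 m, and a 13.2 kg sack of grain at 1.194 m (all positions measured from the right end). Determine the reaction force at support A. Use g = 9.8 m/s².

Sum moments about support B (its reaction then has zero moment arm).
Beam weight: 16.8 × 9.8 = 164.6 N down at 0.825 m → arm 0.825 m, τ = 164.6 × 0.825 = 135.8 N·m counterclockwise.
Bag of cement: 24.4 × 9.8 = 239.1 N down at 0.14 m → arm 0.14 m, τ = 239.1 × 0.14 = 33.47 N·m counterclockwise.
Battery pack: 32.6 × 9.8 = 319.5 N down at 0.679 m → arm 0.679 m, τ = 319.5 × 0.679 = 216.9 N·m counterclockwise.
Sack of grain: 13.2 × 9.8 = 129.4 N down at 1.194 m → arm 1.194 m, τ = 129.4 × 1.194 = 154.5 N·m counterclockwise.
Net load moment about support B = 540.7 N·m counterclockwise.
Reaction R at support A is upward at 1.65 m, arm 1.65 m → moment R × 1.65 clockwise.
Setting net torque to zero: R × 1.65 = 540.7 → R = 328 N.

R_A ≈ 328 N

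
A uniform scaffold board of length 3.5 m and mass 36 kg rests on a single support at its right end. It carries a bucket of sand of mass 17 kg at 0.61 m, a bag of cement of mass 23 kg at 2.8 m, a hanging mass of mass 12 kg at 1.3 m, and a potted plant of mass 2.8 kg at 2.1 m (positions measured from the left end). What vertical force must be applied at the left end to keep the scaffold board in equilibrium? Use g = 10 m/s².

Take moments about the right end.
Beam weight: 36 × 10 = 360 N down at 1.75 m → arm 1.75 m, τ = 360 × 1.75 = 630 N·m counterclockwise.
Bucket of sand: 17 × 10 = 170 N down at 0.61 m → arm 2.89 m, τ = 170 × 2.89 = 491.3 N·m counterclockwise.
Bag of cement: 23 × 10 = 230 N down at 2.8 m → arm 0.7 m, τ = 230 × 0.7 = 161 N·m counterclockwise.
Hanging mass: 12 × 10 = 120 N down at 1.3 m → arm 2.2 m, τ = 120 × 2.2 = 264 N·m counterclockwise.
Potted plant: 2.8 × 10 = 28 N down at 2.1 m → arm 1.4 m, τ = 28 × 1.4 = 39.2 N·m counterclockwise.
Net moment of the loads = 1586 N·m counterclockwise.
The upward force F acts at the left end, arm 3.5 m, giving F × 3.5 clockwise.
Balancing moments: F × 3.5 = 1586, giving F = 1586 / 3.5 = 453 N.

F ≈ 453 N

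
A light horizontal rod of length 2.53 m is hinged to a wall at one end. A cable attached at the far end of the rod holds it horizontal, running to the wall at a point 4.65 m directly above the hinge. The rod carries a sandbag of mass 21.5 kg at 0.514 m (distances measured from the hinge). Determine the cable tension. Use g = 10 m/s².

T ≈ 49.7 N

About the hinge:
Sandbag: 21.5 × 10 = 215 N down at 0.514 m → arm 0.514 m, τ = 215 × 0.514 = 110.5 N·m clockwise.
Total clockwise load moment = 110.5 N·m.
The cable tension T acts at 2.53 m; only its component perpendicular to the rod, T sinθ, produces torque. sinθ = h/√(h²+d²) = 4.65/√(4.65²+2.53²) = 0.8784.
For rotational equilibrium, T × 2.53 × 0.8784 = 110.5, so T = 110.5 / 2.222 = 49.7 N.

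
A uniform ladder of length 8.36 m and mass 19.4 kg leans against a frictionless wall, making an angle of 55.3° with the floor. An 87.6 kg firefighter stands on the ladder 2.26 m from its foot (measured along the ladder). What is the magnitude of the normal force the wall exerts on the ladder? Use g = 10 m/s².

N_wall ≈ 231 N

Choose the foot of the ladder as the axis so the floor normal and friction both act there and drop out.
Ladder weight 19.4×10 = 194 N acts at 4.18 m along the ladder; its horizontal arm is 4.18·cos55.3° = 2.38 m → τ = 461.7 N·m clockwise.
Firefighter: 87.6×10 = 876 N at 2.26 m → arm 1.287 m → τ = 1127 N·m clockwise.
Wall normal N acts horizontally at the top; its moment arm is the height L sinθ = 8.36·sin55.3° = 6.873 m, counterclockwise.
Setting net torque to zero: N × 6.873 = 1589 → N = 231 N.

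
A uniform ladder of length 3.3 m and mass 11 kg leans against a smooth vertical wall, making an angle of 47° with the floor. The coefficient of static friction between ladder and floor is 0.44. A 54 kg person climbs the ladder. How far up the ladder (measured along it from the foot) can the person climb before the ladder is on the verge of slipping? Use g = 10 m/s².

Taking torques about the foot of the ladder:
Ladder weight 11×10 = 110 N acts at 1.65 m along the ladder; its horizontal arm is 1.65·cos47° = 1.125 m → τ = 123.8 N·m clockwise.
Person weight 54×10 = 540 N at distance d → arm d·cos47° → τ = 540·d·0.682 clockwise.
Wall normal N at the top has arm L sinθ = 2.413 m counterclockwise, so Στ = 0 gives N·2.413 = 123.8 + 368.3·d.
ΣFy = 0 ⇒ N_floor = 650 N, so the maximum friction is μ_s·N_floor = 0.44×650 = 286 N. ΣFx = 0 ⇒ N_wall = f, so at the slipping point N = 286 N.
Substituting: 286×2.413 = 123.8 + 368.3·d ⇒ d = (690.1 − 123.8) / 368.3 = 1.54 m.

d ≈ 1.54 m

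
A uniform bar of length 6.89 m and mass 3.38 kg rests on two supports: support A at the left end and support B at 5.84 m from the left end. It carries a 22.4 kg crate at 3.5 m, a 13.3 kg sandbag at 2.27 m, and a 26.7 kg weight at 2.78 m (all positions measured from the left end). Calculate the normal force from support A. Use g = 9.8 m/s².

R_A ≈ 318 N

Take moments about support B.
Beam weight: 3.38 × 9.8 = 33.12 N down at 3.445 m → arm 2.395 m, τ = 33.12 × 2.395 = 79.32 N·m counterclockwise.
Crate: 22.4 × 9.8 = 219.5 N down at 3.5 m → arm 2.34 m, τ = 219.5 × 2.34 = 513.6 N·m counterclockwise.
Sandbag: 13.3 × 9.8 = 130.3 N down at 2.27 m → arm 3.57 m, τ = 130.3 × 3.57 = 465.2 N·m counterclockwise.
Weight: 26.7 × 9.8 = 261.7 N down at 2.78 m → arm 3.06 m, τ = 261.7 × 3.06 = 800.8 N·m counterclockwise.
Net load moment about support B = 1859 N·m counterclockwise.
Reaction R at support A is upward at 0 m, arm 5.84 m → moment R × 5.84 clockwise.
Στ = 0 ⇒ R × 5.84 = 1859 ⇒ R = 318 N.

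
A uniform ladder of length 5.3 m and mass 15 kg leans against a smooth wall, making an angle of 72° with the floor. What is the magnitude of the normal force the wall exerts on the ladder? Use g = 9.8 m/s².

Take moments about the foot of the ladder.
Ladder weight 15×9.8 = 147 N acts at 2.65 m along the ladder; its horizontal arm is 2.65·cos72° = 0.8189 m → τ = 120.4 N·m clockwise.
Wall normal N acts horizontally at the top; its moment arm is the height L sinθ = 5.3·sin72° = 5.041 m, counterclockwise.
For rotational equilibrium, N × 5.041 = 120.4, so N = 23.9 N.

N_wall ≈ 23.9 N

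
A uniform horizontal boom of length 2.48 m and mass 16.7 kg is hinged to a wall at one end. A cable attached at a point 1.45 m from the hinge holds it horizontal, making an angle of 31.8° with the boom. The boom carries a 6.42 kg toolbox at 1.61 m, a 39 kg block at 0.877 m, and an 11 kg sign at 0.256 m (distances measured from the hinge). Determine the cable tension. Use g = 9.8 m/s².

Sum moments about the hinge (the unknown hinge reaction has zero arm there).
Beam weight: 16.7 × 9.8 = 163.7 N down at 1.24 m → arm 1.24 m, τ = 163.7 × 1.24 = 203 N·m clockwise.
Toolbox: 6.42 × 9.8 = 62.92 N down at 1.61 m → arm 1.61 m, τ = 62.92 × 1.61 = 101.3 N·m clockwise.
Block: 39 × 9.8 = 382.2 N down at 0.877 m → arm 0.877 m, τ = 382.2 × 0.877 = 335.2 N·m clockwise.
Sign: 11 × 9.8 = 107.8 N down at 0.256 m → arm 0.256 m, τ = 107.8 × 0.256 = 27.6 N·m clockwise.
Total clockwise load moment = 667.1 N·m.
The cable tension T acts at 1.45 m; only its component perpendicular to the boom, T sinθ, produces torque. sin 31.8° = 0.527.
Balancing moments: T × 1.45 × 0.527 = 667.1, giving T = 667.1 / 0.7641 = 873 N.

T ≈ 873 N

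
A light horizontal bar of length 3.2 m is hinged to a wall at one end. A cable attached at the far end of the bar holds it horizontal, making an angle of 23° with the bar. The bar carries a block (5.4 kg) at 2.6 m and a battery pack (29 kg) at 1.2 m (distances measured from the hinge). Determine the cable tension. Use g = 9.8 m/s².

Take moments about the hinge.
Block: 5.4 × 9.8 = 52.92 N down at 2.6 m → arm 2.6 m, τ = 52.92 × 2.6 = 137.6 N·m clockwise.
Battery pack: 29 × 9.8 = 284.2 N down at 1.2 m → arm 1.2 m, τ = 284.2 × 1.2 = 341 N·m clockwise.
Total clockwise load moment = 478.6 N·m.
The cable tension T acts at 3.2 m; only its component perpendicular to the bar, T sinθ, produces torque. sin 23° = 0.3907.
Στ = 0 ⇒ T × 3.2 × 0.3907 = 478.6 ⇒ T = 478.6 / 1.25 = 383 N.

T ≈ 383 N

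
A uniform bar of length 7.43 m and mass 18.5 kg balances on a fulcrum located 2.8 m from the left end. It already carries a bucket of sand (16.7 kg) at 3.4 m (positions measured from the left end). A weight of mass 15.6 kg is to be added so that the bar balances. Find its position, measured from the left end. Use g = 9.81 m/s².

Sum moments about the fulcrum (at 2.8 m from the left end) (the support reaction has zero arm there).
Beam weight: 18.5 × 9.81 = 181.5 N down at 3.715 m → arm 0.915 m, τ = 181.5 × 0.915 = 166.1 N·m clockwise.
Bucket of sand: 16.7 × 9.81 = 163.8 N down at 3.4 m → arm 0.6 m, τ = 163.8 × 0.6 = 98.28 N·m clockwise.
Net moment of existing loads = 264.4 N·m clockwise.
The weight weighs 15.6 × 9.81 = 153 N and must supply an equal counterclockwise moment, so its lever arm about the fulcrum is 264.4 / 153 = 1.73 m.
That puts it at 2.8 − 1.73 = 1.07 m from the left end.

x ≈ 1.07 m from the left end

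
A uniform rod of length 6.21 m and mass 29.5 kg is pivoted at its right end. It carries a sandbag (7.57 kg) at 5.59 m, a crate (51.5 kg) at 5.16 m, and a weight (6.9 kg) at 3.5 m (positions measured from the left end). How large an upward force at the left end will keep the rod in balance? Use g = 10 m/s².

F ≈ 272 N

Take moments about the right end.
Beam weight: 29.5 × 10 = 295 N down at 3.105 m → arm 3.105 m, τ = 295 × 3.105 = 916 N·m counterclockwise.
Sandbag: 7.57 × 10 = 75.7 N down at 5.59 m → arm 0.62 m, τ = 75.7 × 0.62 = 46.93 N·m counterclockwise.
Crate: 51.5 × 10 = 515 N down at 5.16 m → arm 1.05 m, τ = 515 × 1.05 = 540.8 N·m counterclockwise.
Weight: 6.9 × 10 = 69 N down at 3.5 m → arm 2.71 m, τ = 69 × 2.71 = 187 N·m counterclockwise.
Net moment of the loads = 1691 N·m counterclockwise.
The upward force F acts at the left end, arm 6.21 m, giving F × 6.21 clockwise.
For rotational equilibrium, F × 6.21 = 1691, so F = 1691 / 6.21 = 272 N.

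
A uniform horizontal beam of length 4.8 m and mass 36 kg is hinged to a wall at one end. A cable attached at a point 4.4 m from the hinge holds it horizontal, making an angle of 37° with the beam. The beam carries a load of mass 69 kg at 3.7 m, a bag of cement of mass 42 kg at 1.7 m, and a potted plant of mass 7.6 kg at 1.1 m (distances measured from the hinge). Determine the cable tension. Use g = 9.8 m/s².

About the hinge:
Beam weight: 36 × 9.8 = 352.8 N down at 2.4 m → arm 2.4 m, τ = 352.8 × 2.4 = 846.7 N·m clockwise.
Load: 69 × 9.8 = 676.2 N down at 3.7 m → arm 3.7 m, τ = 676.2 × 3.7 = 2502 N·m clockwise.
Bag of cement: 42 × 9.8 = 411.6 N down at 1.7 m → arm 1.7 m, τ = 411.6 × 1.7 = 699.7 N·m clockwise.
Potted plant: 7.6 × 9.8 = 74.48 N down at 1.1 m → arm 1.1 m, τ = 74.48 × 1.1 = 81.93 N·m clockwise.
Total clockwise load moment = 4130 N·m.
The cable tension T acts at 4.4 m; only its component perpendicular to the beam, T sinθ, produces torque. sin 37° = 0.6018.
Setting net torque to zero: T × 4.4 × 0.6018 = 4130 → T = 4130 / 2.648 = 1560 N.

T ≈ 1560 N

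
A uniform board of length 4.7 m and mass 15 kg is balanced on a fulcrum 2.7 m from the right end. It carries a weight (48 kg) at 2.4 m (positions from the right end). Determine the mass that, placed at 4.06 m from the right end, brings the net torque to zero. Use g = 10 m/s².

About the fulcrum (at 2.7 m from the right end):
Beam weight: 15 × 10 = 150 N down at 2.35 m → arm 0.35 m, τ = 150 × 0.35 = 52.5 N·m clockwise.
Weight: 48 × 10 = 480 N down at 2.4 m → arm 0.3 m, τ = 480 × 0.3 = 144 N·m clockwise.
Net moment of known loads = 196.5 N·m clockwise.
An unknown mass m at 4.06 m has arm 1.36 m; its moment is m·g·1.36 counterclockwise.
Balancing moments: m × 10 × 1.36 = 196.5, giving m = 196.5 / (10 × 1.36) = 14.4 kg.

m ≈ 14.4 kg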